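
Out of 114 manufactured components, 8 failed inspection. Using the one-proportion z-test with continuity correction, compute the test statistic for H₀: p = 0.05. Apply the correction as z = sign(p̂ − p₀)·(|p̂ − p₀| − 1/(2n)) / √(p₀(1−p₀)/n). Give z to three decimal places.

z = 0.774

With x = 8 successes in n = 114, p̂ = 0.07018. p̂ − p₀ = 0.020175.
Continuity correction 1/(2n) = 1/228 = 0.004386.
Corrected numerator: |0.020175| − 0.004386 = 0.015789.
Under H₀, SE = √(p₀(1−p₀)/n) = √(0.05·0.95/114) = √0.000416667 = 0.020412.
z = (+)0.015789/0.020412 = 0.774.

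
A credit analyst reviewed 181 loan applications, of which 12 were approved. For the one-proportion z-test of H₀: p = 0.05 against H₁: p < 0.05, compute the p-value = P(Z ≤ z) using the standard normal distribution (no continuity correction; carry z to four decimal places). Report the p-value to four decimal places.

p̂ = 12/181 = 0.06630.
Under H₀, SE = √(p₀(1−p₀)/n) = √(0.05·0.95/181) = √0.000262431 = 0.016200.
z = (p̂ − p₀)/SE = (12/181 − 0.05)/0.016200 ≈ 1.0061.
From the standard normal, P(Z ≤ z) = 0.8428.

p-value = 0.8428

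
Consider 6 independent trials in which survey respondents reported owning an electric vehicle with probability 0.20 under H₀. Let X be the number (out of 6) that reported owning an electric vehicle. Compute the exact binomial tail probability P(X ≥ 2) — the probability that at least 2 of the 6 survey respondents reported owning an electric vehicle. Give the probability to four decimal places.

X is binomial with n = 6 and p = 0.20.
P(X ≥ 2) = Σ_{j=2}^{6} C(6,j)·0.20^j·0.80^{6−j}.
= 0.245760 + 0.081920 + 0.015360 + 0.001536 + 0.000064 = 0.3446.

P = 0.3446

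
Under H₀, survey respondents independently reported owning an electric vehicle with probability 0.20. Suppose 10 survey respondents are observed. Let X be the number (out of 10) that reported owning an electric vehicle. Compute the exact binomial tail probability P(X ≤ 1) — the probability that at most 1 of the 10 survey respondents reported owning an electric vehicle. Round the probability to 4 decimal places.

X ~ Binomial(n=10, p=0.20).
P(X ≤ 1) = C(10,0)·0.20^0·0.80^10 + C(10,1)·0.20^1·0.80^9.
= 0.107374 + 0.268435 = 0.3758.

P = 0.3758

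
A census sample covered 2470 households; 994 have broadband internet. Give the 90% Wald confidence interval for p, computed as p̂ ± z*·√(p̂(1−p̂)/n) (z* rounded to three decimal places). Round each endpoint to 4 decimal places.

(0.3862, 0.4187)

With x = 994 successes in n = 2470, p̂ = 0.40243.
Standard error of p̂: √(0.240480/2470) = √0.000097360 = 0.009867.
The 90% critical value is z* = 1.645.
Margin of error: 1.645 × 0.009867 = 0.01623.
Interval: 0.40243 ± 0.01623 → (0.3862, 0.4187).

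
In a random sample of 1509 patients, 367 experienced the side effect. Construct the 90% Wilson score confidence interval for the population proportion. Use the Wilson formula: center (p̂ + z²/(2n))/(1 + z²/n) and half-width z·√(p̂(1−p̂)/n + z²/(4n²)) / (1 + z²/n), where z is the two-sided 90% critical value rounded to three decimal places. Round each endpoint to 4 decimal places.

p̂ = 367/1509 = 0.24321; z = 1.645, so z² = 2.706025.
1 + z²/n = 1.001793.
Adjusted center: (0.24321 + z²/(2n))/1.001793 = 0.24367.
Radicand: p̂(1−p̂)/n + z²/(4n²) = 0.000121973 + 0.000000297 = 0.000122270.
Half-width = z·√(radicand)/denom = 1.645·0.011058/1.001793 = 0.01816.
CI: 0.24367 ± 0.01816 = (0.2255, 0.2618).

(0.2255, 0.2618)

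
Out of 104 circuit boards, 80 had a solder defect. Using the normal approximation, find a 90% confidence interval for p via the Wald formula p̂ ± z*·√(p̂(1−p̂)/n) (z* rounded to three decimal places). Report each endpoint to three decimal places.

Sample proportion p̂ = 80/104 = 0.76923.
Standard error of p̂: √(0.177515/104) = √0.001706873 = 0.041314.
For 90% confidence, z* = 1.645.
Margin of error: 1.645 × 0.041314 = 0.06796.
CI: 0.76923 ± 0.06796 = (0.701, 0.837).

(0.701, 0.837)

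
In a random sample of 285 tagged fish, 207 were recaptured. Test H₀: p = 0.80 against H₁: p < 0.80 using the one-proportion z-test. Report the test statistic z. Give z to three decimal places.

z = -3.110

With x = 207 successes in n = 285, p̂ = 0.72632.
Under H₀, SE = √(p₀(1−p₀)/n) = √(0.80·0.20/285) = √0.000561404 = 0.023694.
z = (0.72632 − 0.80)/0.023694 = -0.07368/0.023694 = -3.110.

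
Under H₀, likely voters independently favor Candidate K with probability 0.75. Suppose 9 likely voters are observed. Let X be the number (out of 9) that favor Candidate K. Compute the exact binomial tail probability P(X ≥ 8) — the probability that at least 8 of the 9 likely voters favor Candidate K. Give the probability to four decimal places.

P = 0.3003

X ~ Binomial(n=9, p=0.75).
P(X ≥ 8) = C(9,8)·0.75^8·0.25^1 + C(9,9)·0.75^9·0.25^0.
= 0.225254 + 0.075085 = 0.3003.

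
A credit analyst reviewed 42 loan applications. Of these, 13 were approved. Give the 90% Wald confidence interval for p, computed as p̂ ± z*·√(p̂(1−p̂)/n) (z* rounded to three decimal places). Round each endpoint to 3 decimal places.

(0.192, 0.427)

The sample proportion is 13/42 = 0.30952.
SE = √(p̂(1−p̂)/n) = √(0.213719/42) = 0.071334.
z* = 1.645 at the 90% level.
Margin = 1.645·0.071334 = 0.11734.
CI: 0.30952 ± 0.11734 = (0.192, 0.427).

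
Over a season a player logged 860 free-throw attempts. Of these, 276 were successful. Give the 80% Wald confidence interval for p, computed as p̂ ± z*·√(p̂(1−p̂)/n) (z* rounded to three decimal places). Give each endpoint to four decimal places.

(0.3005, 0.3413)

The sample proportion is 276/860 = 0.32093.
Standard error of p̂: √(0.217934/860) = √0.000253412 = 0.015919.
The 80% critical value is z* = 1.282.
Margin = 1.282·0.015919 = 0.02041.
So the interval runs from 0.3005 to 0.3413.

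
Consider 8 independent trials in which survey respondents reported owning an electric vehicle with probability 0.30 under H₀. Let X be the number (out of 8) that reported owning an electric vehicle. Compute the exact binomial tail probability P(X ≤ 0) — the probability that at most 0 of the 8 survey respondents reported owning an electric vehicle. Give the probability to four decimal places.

X is binomial with n = 8 and p = 0.30.
P(X ≤ 0) = C(8,0)·0.30^0·0.70^8.
= 0.057648 = 0.0576.

P = 0.0576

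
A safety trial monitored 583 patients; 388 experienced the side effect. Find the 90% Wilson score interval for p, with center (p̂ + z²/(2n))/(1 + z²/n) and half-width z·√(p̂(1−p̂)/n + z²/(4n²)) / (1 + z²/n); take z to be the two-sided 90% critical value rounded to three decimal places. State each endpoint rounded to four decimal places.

Here p̂ = 388/583 = 0.66552 and z = 1.645 (z² = 2.706025).
Denominator 1 + z²/n = 1 + 2.706025/583 = 1.004642.
Center = (0.66552 + 0.002321)/1.004642 = 0.66476.
Radicand: p̂(1−p̂)/n + z²/(4n²) = 0.000381822 + 0.000001990 = 0.000383812.
Half-width = z·√(radicand)/denom = 1.645·0.019591/1.004642 = 0.03208.
CI: 0.66476 ± 0.03208 = (0.6327, 0.6968).

(0.6327, 0.6968)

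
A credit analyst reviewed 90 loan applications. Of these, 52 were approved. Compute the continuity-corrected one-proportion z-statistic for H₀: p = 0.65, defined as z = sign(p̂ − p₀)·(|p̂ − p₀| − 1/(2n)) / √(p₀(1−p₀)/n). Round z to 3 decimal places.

z = -1.326

Sample proportion p̂ = 52/90 = 0.57778. p̂ − p₀ = -0.072222.
1/(2n) = 0.005556.
Corrected numerator: |-0.072222| − 0.005556 = 0.066666.
SE₀ = √(0.65·0.35/90) = 0.050277.
z = −0.066666/0.050277 = -1.326.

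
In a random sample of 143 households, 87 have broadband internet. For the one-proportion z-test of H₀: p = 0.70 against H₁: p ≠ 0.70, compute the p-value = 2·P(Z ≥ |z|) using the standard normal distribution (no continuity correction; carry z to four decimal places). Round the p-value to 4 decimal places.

p-value = 0.0168

The sample proportion is 87/143 = 0.60839.
Under H₀, SE = √(p₀(1−p₀)/n) = √(0.70·0.30/143) = √0.001468531 = 0.038321.
z = (p̂ − p₀)/SE = (87/143 − 0.70)/0.038321 ≈ -2.3905.
p-value = 2·P(Z ≥ |z|) with z = -2.3905 → 0.0168.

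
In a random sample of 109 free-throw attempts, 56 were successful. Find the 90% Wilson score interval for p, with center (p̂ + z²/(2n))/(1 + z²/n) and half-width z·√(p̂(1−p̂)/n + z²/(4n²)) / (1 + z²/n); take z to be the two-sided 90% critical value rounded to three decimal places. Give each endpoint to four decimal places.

(0.4356, 0.5912)

Here p̂ = 56/109 = 0.51376 and z = 1.645 (z² = 2.706025).
1 + z²/n = 1.024826.
Adjusted center: (0.51376 + z²/(2n))/1.024826 = 0.51343.
Radicand: p̂(1−p̂)/n + z²/(4n²) = 0.002291841 + 0.000056940 = 0.002348781.
Half-width = 1.645·√0.002348781/1.024826 = 0.07779.
CI: 0.51343 ± 0.07779 = (0.4356, 0.5912).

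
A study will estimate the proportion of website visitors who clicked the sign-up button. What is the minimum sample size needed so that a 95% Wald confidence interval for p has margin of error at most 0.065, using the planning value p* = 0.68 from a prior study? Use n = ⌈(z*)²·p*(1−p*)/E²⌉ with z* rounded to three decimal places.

n = 198

z* = 1.960 at the 95% level.
p*(1−p*) = 0.68·0.32 = 0.2176.
Required n before rounding: 3.841600 × 0.2176 / 0.065² = 197.854.
⌈197.854⌉ = 198.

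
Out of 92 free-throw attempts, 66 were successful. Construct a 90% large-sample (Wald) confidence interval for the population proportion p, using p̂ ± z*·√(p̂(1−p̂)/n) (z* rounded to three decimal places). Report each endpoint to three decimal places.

(0.640, 0.795)

Sample proportion p̂ = 66/92 = 0.71739.
Standard error of p̂: √(0.202741/92) = √0.002203707 = 0.046944.
z* = 1.645 at the 90% level.
Margin = 1.645·0.046944 = 0.07722.
CI: 0.71739 ± 0.07722 = (0.640, 0.795).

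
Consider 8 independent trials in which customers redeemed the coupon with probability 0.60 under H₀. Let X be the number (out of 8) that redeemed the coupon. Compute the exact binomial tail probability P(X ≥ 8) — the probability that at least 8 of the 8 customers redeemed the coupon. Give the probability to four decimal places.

X is binomial with n = 8 and p = 0.60.
P(X ≥ 8) = C(8,8)·0.60^8·0.40^0.
= 0.016796 = 0.0168.

P = 0.0168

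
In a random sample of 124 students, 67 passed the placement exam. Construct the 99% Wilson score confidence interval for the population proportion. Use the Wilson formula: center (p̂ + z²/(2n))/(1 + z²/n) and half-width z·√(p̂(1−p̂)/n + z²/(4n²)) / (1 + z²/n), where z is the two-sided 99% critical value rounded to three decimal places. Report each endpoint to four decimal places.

Here p̂ = 67/124 = 0.54032 and z = 2.576 (z² = 6.635776).
1 + z²/n = 1.053514.
Center = (0.54032 + 0.026757)/1.053514 = 0.53827.
Radicand: p̂(1−p̂)/n + z²/(4n²) = 0.002003017 + 0.000107892 = 0.002110909.
Half-width = 2.576·√0.002110909/1.053514 = 0.11234.
Interval: 0.53827 ± 0.11234 → (0.4259, 0.6506).

(0.4259, 0.6506)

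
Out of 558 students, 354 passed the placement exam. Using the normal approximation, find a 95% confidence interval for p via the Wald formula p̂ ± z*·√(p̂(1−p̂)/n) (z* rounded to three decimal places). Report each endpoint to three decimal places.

(0.594, 0.674)

With x = 354 successes in n = 558, p̂ = 0.63441.
SE(p̂) = √(0.63441·0.36559/558) = 0.020388.
For 95% confidence, z* = 1.960.
Margin of error: 1.960 × 0.020388 = 0.03996.
So the interval runs from 0.594 to 0.674.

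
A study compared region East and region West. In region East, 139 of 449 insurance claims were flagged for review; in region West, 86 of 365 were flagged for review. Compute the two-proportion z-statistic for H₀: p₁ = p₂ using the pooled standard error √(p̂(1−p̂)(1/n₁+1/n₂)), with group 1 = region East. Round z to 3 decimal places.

z = 2.347

Sample proportions: p̂₁ = 139/449 = 0.30958 and p̂₂ = 86/365 = 0.23562.
Pooled p̂ = (139+86)/(449+365) = 225/814 = 0.27641.
SE = √[p̂(1−p̂)(1/n₁+1/n₂)] = √[0.27641·0.72359·(1/449+1/365)] ≈ 0.031519.
z = 0.07396/0.031519 = 2.347.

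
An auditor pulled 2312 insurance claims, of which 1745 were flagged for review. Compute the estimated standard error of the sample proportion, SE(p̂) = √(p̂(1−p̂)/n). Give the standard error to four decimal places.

SE = 0.0089

Sample proportion p̂ = 1745/2312 = 0.75476.
p̂(1−p̂) = 0.75476·0.24524 = 0.185097.
SE = √(0.185097/2312) = 0.0089.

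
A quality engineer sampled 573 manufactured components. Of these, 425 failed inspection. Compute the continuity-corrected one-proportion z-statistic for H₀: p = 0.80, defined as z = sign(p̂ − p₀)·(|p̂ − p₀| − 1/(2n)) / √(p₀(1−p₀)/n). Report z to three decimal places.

z = -3.436

p̂ = 425/573 = 0.74171. p̂ − p₀ = -0.058290.
1/(2n) = 0.000873.
Corrected numerator: |-0.058290| − 0.000873 = 0.057417.
Under H₀, SE = √(p₀(1−p₀)/n) = √(0.80·0.20/573) = √0.000279232 = 0.016710.
z = −0.057417/0.016710 = -3.436.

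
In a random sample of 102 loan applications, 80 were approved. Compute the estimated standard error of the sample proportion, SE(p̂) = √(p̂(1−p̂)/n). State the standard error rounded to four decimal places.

p̂ = 80/102 = 0.78431.
p̂(1−p̂) = 0.169168.
SE = √(0.169168/102) = √0.001658510 = 0.0407.

SE = 0.0407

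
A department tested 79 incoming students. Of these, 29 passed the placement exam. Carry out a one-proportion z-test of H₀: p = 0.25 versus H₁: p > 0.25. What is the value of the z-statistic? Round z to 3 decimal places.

z = 2.403

p̂ = 29/79 = 0.36709.
SE₀ = √(0.25·0.75/79) = 0.048718.
Test statistic: z = 0.11709/0.048718 = 2.403.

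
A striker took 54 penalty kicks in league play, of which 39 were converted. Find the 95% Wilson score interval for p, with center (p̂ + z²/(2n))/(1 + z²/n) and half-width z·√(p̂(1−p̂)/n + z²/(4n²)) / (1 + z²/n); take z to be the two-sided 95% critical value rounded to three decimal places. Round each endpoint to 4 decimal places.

(0.5911, 0.8238)

p̂ = 39/54 = 0.72222; z = 1.960, so z² = 3.841600.
Denominator 1 + z²/n = 1 + 3.841600/54 = 1.071141.
Adjusted center: (0.72222 + z²/(2n))/1.071141 = 0.70746.
Radicand: p̂(1−p̂)/n + z²/(4n²) = 0.003715135 + 0.000329355 = 0.004044490.
Half-width = z·√(radicand)/denom = 1.960·0.063596/1.071141 = 0.11637.
Interval: 0.70746 ± 0.11637 → (0.5911, 0.8238).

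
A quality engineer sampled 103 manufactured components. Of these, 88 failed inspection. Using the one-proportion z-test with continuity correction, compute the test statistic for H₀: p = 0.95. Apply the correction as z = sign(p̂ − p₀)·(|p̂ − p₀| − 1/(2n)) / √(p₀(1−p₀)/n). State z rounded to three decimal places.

z = -4.227

Sample proportion p̂ = 88/103 = 0.85437. p̂ − p₀ = -0.095631.
1/(2n) = 0.004854.
Corrected numerator: |-0.095631| − 0.004854 = 0.090777.
Under H₀, SE = √(p₀(1−p₀)/n) = √(0.95·0.05/103) = √0.000461165 = 0.021475.
z = (−)0.090777/0.021475 = -4.227.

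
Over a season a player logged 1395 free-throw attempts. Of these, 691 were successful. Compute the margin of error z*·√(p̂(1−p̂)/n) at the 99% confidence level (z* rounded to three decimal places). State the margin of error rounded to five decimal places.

Sample proportion p̂ = 691/1395 = 0.49534.
Standard error of p̂: √(0.249978/1395) = √0.000179196 = 0.013386.
For 99% confidence, z* = 2.576.
So ME = 0.03448.

ME = 0.03448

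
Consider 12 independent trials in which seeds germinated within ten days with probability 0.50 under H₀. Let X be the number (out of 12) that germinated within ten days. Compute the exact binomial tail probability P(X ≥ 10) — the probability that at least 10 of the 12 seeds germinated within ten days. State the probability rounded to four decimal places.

P = 0.0193

X ~ Binomial(n=12, p=0.50).
P(X ≥ 10) = C(12,10)·0.50^10·0.50^2 + C(12,11)·0.50^11·0.50^1 + C(12,12)·0.50^12·0.50^0.
= 0.016113 + 0.002930 + 0.000244 = 0.0193.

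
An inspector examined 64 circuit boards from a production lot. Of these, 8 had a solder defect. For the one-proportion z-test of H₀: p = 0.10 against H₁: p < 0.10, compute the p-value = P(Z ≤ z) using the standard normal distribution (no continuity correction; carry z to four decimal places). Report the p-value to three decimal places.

The sample proportion is 8/64 = 0.12500.
Under H₀, SE = √(p₀(1−p₀)/n) = √(0.10·0.90/64) = √0.001406250 = 0.037500.
z = (p̂ − p₀)/SE = (8/64 − 0.10)/0.037500 ≈ 0.6667.
From the standard normal, P(Z ≤ z) = 0.748.

p-value = 0.748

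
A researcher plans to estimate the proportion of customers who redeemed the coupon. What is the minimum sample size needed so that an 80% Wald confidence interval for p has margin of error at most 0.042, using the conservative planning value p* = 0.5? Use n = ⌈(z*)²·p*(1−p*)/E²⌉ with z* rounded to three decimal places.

The 80% critical value is z* = 1.282.
p*(1−p*) = 0.50·0.50 = 0.2500.
(z*)²·p*(1−p*)/E² = 1.643524·0.2500/0.001764 = 232.926.
Rounding up, n = 233.

n = 233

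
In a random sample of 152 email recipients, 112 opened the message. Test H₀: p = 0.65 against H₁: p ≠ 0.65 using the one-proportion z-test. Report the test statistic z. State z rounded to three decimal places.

z = 2.245

With x = 112 successes in n = 152, p̂ = 0.73684.
SE₀ = √(0.65·0.35/152) = 0.038687.
Test statistic: z = 0.08684/0.038687 = 2.245.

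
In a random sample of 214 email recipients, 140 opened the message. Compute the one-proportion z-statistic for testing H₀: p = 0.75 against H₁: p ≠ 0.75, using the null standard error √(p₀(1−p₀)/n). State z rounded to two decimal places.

z = -3.24

Sample proportion p̂ = 140/214 = 0.65421.
Under H₀, SE = √(p₀(1−p₀)/n) = √(0.75·0.25/214) = √0.000876168 = 0.029600.
Test statistic: z = -0.09579/0.029600 = -3.24.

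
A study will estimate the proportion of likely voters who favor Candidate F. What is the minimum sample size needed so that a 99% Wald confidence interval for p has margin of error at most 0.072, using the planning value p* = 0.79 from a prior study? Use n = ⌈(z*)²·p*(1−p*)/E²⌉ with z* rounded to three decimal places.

n = 213

z* = 2.576 at the 99% level.
p*(1−p*) = 0.79·0.21 = 0.1659.
Required n before rounding: 6.635776 × 0.1659 / 0.072² = 212.360.
Rounding up, n = 213.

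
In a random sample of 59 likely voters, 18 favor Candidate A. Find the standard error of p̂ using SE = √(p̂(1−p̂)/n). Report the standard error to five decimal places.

p̂ = 18/59 = 0.30508.
p̂(1−p̂) = 0.212006.
SE = √(0.212006/59) = 0.05994.

SE = 0.05994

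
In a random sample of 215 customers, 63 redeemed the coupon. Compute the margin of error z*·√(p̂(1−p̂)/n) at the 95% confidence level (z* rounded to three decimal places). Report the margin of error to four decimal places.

ME = 0.0608

With x = 63 successes in n = 215, p̂ = 0.29302.
SE(p̂) = √(0.29302·0.70698/215) = 0.031041.
The 95% critical value is z* = 1.960.
Margin of error = z*·SE = 1.960 × 0.031041 = 0.0608.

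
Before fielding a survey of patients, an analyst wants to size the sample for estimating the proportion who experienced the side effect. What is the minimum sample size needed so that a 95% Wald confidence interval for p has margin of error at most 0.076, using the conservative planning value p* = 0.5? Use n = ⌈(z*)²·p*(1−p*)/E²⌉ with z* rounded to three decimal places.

z* = 1.960 at the 95% level.
p*(1−p*) = 0.50·0.50 = 0.2500.
(z*)²·p*(1−p*)/E² = 3.841600·0.2500/0.005776 = 166.274.
⌈166.274⌉ = 167.

n = 167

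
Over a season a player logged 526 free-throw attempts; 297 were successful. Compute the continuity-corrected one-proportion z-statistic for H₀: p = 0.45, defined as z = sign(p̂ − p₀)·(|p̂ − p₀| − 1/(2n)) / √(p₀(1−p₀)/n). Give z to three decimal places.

z = 5.241

Sample proportion p̂ = 297/526 = 0.56464. p̂ − p₀ = 0.114639.
1/(2n) = 0.000951.
Corrected numerator: |0.114639| − 0.000951 = 0.113688.
SE₀ = √(0.45·0.55/526) = 0.021692.
z = +0.113688/0.021692 = 5.241.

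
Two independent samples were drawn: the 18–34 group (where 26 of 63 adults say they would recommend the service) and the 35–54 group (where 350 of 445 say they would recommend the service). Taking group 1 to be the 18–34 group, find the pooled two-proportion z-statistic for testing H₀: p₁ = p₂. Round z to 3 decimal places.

z = -6.332

Sample proportions: p̂₁ = 26/63 = 0.41270 and p̂₂ = 350/445 = 0.78652.
Pooling: p̂ = 376/508 = 0.74016.
SE = √[p̂(1−p̂)(1/n₁+1/n₂)] = √[0.74016·0.25984·(1/63+1/445)] ≈ 0.059034.
z = -0.37382/0.059034 = -6.332.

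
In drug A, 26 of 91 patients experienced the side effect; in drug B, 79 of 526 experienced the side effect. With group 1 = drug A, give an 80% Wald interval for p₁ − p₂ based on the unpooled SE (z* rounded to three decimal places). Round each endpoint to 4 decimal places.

(0.0716, 0.1994)

p̂₁ = 0.28571, p̂₂ = 0.15019, so the observed difference is 0.13552.
Unpooled SE = √(p̂₁(1−p̂₁)/n₁ + p̂₂(1−p̂₂)/n₂) = √(0.002242655 + 0.000242648) = 0.049853.
The 80% critical value is z* = 1.282. Margin = 1.282·0.049853 = 0.06391.
So the interval runs from 0.0716 to 0.1994.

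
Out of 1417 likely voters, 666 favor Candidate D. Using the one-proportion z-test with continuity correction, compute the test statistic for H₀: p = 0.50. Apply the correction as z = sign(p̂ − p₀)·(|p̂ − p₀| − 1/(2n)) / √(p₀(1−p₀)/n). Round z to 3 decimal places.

With x = 666 successes in n = 1417, p̂ = 0.47001. p̂ − p₀ = -0.029993.
Continuity correction 1/(2n) = 1/2834 = 0.000353.
Corrected numerator: |-0.029993| − 0.000353 = 0.029640.
SE₀ = √(0.50·0.50/1417) = 0.013283.
z = −0.029640/0.013283 = -2.231.

z = -2.231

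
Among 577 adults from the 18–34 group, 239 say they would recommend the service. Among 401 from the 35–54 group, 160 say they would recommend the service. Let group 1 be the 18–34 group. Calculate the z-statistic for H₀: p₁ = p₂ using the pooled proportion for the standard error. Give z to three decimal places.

Sample proportions: p̂₁ = 239/577 = 0.41421 and p̂₂ = 160/401 = 0.39900.
Pooling: p̂ = 399/978 = 0.40798.
SE = √[p̂(1−p̂)(1/n₁+1/n₂)] = √[0.40798·0.59202·(1/577+1/401)] ≈ 0.031952.
z = (p̂₁ − p̂₂)/SE = (0.41421 − 0.39900)/0.031952 = 0.01521/0.031952 = 0.476.

z = 0.476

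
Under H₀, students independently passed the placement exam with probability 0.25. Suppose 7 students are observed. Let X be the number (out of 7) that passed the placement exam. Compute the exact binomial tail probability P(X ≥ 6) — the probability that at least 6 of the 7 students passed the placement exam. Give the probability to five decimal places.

X is binomial with n = 7 and p = 0.25.
P(X ≥ 6) = C(7,6)·0.25^6·0.75^1 + C(7,7)·0.25^7·0.75^0.
= 0.001282 + 0.000061 = 0.00134.

P = 0.00134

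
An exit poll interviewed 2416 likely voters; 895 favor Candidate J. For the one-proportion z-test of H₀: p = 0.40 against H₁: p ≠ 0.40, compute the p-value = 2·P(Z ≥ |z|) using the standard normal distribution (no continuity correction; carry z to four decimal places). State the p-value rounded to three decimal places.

p-value = 0.003

With x = 895 successes in n = 2416, p̂ = 0.37045.
SE₀ = √(0.40·0.60/2416) = 0.009967.
z = (p̂ − p₀)/SE = (895/2416 − 0.40)/0.009967 ≈ -2.9651.
p-value = 2·P(Z ≥ |z|) with z = -2.9651 → 0.003.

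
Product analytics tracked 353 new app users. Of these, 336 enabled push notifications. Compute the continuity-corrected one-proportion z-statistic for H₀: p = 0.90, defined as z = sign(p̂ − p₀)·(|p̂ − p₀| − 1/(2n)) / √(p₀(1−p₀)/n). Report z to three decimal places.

With x = 336 successes in n = 353, p̂ = 0.95184. p̂ − p₀ = 0.051841.
Continuity correction 1/(2n) = 1/706 = 0.001416.
Corrected numerator: |0.051841| − 0.001416 = 0.050425.
Null standard error: √(0.90·0.10/353) = √0.000254958 = 0.015967.
z = +0.050425/0.015967 = 3.158.

z = 3.158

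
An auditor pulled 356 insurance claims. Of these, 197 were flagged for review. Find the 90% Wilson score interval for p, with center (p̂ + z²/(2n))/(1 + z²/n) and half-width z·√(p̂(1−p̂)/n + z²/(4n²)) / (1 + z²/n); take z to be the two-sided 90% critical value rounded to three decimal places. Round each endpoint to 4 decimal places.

(0.5098, 0.5961)

p̂ = 197/356 = 0.55337; z = 1.645, so z² = 2.706025.
Denominator 1 + z²/n = 1 + 2.706025/356 = 1.007601.
Adjusted center: (0.55337 + z²/(2n))/1.007601 = 0.55297.
Radicand: p̂(1−p̂)/n + z²/(4n²) = 0.000694246 + 0.000005338 = 0.000699584.
Half-width = 1.645·√0.000699584/1.007601 = 0.04318.
CI: 0.55297 ± 0.04318 = (0.5098, 0.5961).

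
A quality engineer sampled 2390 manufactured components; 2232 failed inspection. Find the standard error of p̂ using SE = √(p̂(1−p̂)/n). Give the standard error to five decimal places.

SE = 0.00508

Sample proportion p̂ = 2232/2390 = 0.93389.
p̂(1−p̂) = 0.93389·0.06611 = 0.061739.
SE = √(0.061739/2390) = √0.000025832 = 0.00508.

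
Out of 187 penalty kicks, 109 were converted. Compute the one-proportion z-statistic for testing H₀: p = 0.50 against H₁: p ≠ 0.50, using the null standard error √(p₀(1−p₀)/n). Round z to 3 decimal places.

Sample proportion p̂ = 109/187 = 0.58289.
Null standard error: √(0.50·0.50/187) = √0.001336898 = 0.036564.
Test statistic: z = 0.08289/0.036564 = 2.267.

z = 2.267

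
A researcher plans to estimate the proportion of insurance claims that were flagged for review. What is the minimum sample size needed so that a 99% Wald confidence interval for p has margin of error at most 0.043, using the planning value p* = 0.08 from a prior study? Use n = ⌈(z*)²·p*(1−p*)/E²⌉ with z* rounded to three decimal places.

z* = 2.576 at the 99% level.
p*(1−p*) = 0.08·0.92 = 0.0736.
Required n before rounding: 6.635776 × 0.0736 / 0.043² = 264.139.
Rounding up, n = 265.

n = 265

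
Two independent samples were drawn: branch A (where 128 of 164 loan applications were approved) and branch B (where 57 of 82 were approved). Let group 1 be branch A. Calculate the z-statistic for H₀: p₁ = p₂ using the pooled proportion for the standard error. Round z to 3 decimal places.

p̂₁ = 128/164 = 0.78049, p̂₂ = 57/82 = 0.69512.
Pooled p̂ = (128+57)/(164+82) = 185/246 = 0.75203.
Pooled SE = √[0.1864796·0.01829268] ≈ 0.058406.
z = (p̂₁ − p̂₂)/SE = (0.78049 − 0.69512)/0.058406 = 0.08537/0.058406 = 1.462.

z = 1.462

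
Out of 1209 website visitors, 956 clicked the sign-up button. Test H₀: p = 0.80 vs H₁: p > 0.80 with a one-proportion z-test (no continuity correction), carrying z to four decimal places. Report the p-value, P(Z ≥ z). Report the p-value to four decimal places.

p̂ = 956/1209 = 0.79074.
Null standard error: √(0.80·0.20/1209) = √0.000132341 = 0.011504.
z = (p̂ − p₀)/SE = (956/1209 − 0.80)/0.011504 ≈ -0.8053.
From the standard normal, P(Z ≥ z) = 0.7897.

p-value = 0.7897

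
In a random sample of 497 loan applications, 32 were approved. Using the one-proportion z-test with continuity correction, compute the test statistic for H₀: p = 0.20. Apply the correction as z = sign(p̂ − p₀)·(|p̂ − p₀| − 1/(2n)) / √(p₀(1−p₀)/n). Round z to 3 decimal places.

z = -7.502

With x = 32 successes in n = 497, p̂ = 0.06439. p̂ − p₀ = -0.135614.
1/(2n) = 0.001006.
Corrected numerator: |-0.135614| − 0.001006 = 0.134608.
SE₀ = √(0.20·0.80/497) = 0.017942.
z = −0.134608/0.017942 = -7.502.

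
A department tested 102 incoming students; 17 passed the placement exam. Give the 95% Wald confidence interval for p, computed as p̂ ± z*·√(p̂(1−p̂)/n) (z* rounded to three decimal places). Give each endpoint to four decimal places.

Sample proportion p̂ = 17/102 = 0.16667.
SE(p̂) = √(0.16667·0.83333/102) = 0.036901.
z* = 1.960 at the 95% level.
Margin of error: 1.960 × 0.036901 = 0.07233.
So the interval runs from 0.0943 to 0.2390.

(0.0943, 0.2390)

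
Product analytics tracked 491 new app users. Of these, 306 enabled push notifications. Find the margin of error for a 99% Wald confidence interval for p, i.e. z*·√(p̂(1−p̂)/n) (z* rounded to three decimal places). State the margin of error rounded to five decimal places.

ME = 0.05633

With x = 306 successes in n = 491, p̂ = 0.62322.
SE(p̂) = √(0.62322·0.37678/491) = 0.021869.
z* = 2.576 at the 99% level.
Margin of error = z*·SE = 2.576 × 0.021869 = 0.05633.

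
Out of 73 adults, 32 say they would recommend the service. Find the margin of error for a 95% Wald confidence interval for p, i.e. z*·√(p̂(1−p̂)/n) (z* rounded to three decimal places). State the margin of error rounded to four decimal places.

ME = 0.1138

Sample proportion p̂ = 32/73 = 0.43836.
SE = √(p̂(1−p̂)/n) = √(0.246200/73) = 0.058074.
The 95% critical value is z* = 1.960.
Margin of error = z*·SE = 1.960 × 0.058074 = 0.1138.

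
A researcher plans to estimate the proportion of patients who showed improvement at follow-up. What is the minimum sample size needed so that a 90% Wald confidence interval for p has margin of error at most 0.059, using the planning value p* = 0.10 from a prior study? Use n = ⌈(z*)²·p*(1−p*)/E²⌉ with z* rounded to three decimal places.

The 90% critical value is z* = 1.645.
p*(1−p*) = 0.10·0.90 = 0.0900.
Required n before rounding: 2.706025 × 0.0900 / 0.059² = 69.963.
⌈69.963⌉ = 70.

n = 70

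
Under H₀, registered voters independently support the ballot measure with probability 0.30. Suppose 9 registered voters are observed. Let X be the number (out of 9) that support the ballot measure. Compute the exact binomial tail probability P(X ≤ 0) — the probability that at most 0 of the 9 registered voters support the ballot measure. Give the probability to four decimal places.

P = 0.0404

X ~ Binomial(n=9, p=0.30).
P(X ≤ 0) = C(9,0)·0.30^0·0.70^9.
= 0.040354 = 0.0404.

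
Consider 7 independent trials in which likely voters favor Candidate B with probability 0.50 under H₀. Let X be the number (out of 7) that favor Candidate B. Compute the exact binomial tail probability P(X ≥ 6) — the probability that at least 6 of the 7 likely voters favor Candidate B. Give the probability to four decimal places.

X is binomial with n = 7 and p = 0.50.
P(X ≥ 6) = C(7,6)·0.50^6·0.50^1 + C(7,7)·0.50^7·0.50^0.
= 0.054688 + 0.007812 = 0.0625.

P = 0.0625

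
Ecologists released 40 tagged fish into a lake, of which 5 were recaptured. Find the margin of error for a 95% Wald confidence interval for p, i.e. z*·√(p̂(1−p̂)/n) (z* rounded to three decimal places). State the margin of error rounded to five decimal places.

ME = 0.10249

With x = 5 successes in n = 40, p̂ = 0.12500.
Standard error of p̂: √(0.109375/40) = √0.002734375 = 0.052291.
z* = 1.960 at the 95% level.
Margin of error = z*·SE = 1.960 × 0.052291 = 0.10249.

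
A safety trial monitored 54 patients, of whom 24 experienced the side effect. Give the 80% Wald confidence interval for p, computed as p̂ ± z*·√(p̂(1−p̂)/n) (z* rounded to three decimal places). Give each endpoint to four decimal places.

The sample proportion is 24/54 = 0.44444.
SE = √(p̂(1−p̂)/n) = √(0.246914/54) = 0.067620.
The 80% critical value is z* = 1.282.
Margin = 1.282·0.067620 = 0.08669.
CI: 0.44444 ± 0.08669 = (0.3578, 0.5311).

(0.3578, 0.5311)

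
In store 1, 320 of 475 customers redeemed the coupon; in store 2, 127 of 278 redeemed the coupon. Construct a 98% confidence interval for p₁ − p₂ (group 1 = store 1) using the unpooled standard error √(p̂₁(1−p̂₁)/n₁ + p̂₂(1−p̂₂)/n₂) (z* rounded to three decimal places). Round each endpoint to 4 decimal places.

p̂₁ = 0.67368, p̂₂ = 0.45683, so the observed difference is 0.21685.
SE = √(0.000462808 + 0.000892578) = √0.001355386 = 0.036816.
The 98% critical value is z* = 2.326. Margin = 2.326·0.036816 = 0.08563.
Interval: 0.21685 ± 0.08563 → (0.1312, 0.3025).

(0.1312, 0.3025)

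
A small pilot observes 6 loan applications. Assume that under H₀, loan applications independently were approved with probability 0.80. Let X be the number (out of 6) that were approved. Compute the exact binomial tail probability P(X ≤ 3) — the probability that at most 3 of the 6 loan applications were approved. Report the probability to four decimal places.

X ~ Binomial(n=6, p=0.80).
P(X ≤ 3) = C(6,0)·0.80^0·0.20^6 + C(6,1)·0.80^1·0.20^5 + C(6,2)·0.80^2·0.20^4 + C(6,3)·0.80^3·0.20^3.
= 0.000064 + 0.001536 + 0.015360 + 0.081920 = 0.0989.

P = 0.0989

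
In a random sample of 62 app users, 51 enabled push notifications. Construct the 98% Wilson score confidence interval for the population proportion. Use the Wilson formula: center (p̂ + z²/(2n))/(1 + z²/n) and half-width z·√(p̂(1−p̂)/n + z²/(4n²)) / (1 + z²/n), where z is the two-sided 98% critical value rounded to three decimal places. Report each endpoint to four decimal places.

(0.6854, 0.9080)

p̂ = 51/62 = 0.82258; z = 2.326, so z² = 5.410276.
1 + z²/n = 1.087263.
Center = (0.82258 + 0.043631)/1.087263 = 0.79669.
Radicand: p̂(1−p̂)/n + z²/(4n²) = 0.002353899 + 0.000351865 = 0.002705764.
Half-width = 2.326·√0.002705764/1.087263 = 0.11128.
So the interval runs from 0.6854 to 0.9080.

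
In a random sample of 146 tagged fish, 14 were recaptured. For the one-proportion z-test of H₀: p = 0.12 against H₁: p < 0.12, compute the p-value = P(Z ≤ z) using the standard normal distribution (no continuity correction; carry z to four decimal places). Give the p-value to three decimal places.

p-value = 0.185

The sample proportion is 14/146 = 0.09589.
Null standard error: √(0.12·0.88/146) = √0.000723288 = 0.026894.
z = (p̂ − p₀)/SE = (14/146 − 0.12)/0.026894 ≈ -0.8965.
p-value = P(Z ≤ z) with z = -0.8965 → 0.185.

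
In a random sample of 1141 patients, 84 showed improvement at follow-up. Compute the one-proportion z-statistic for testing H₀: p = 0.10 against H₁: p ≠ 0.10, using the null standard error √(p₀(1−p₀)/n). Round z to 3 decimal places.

z = -2.970

With x = 84 successes in n = 1141, p̂ = 0.07362.
Null standard error: √(0.10·0.90/1141) = √0.000078878 = 0.008881.
Test statistic: z = -0.02638/0.008881 = -2.970.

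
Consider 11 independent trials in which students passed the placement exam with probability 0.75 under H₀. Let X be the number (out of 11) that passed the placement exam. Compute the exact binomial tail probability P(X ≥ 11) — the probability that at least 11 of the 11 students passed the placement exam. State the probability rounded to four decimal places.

X ~ Binomial(n=11, p=0.75).
P(X ≥ 11) = C(11,11)·0.75^11·0.25^0.
= 0.042235 = 0.0422.

P = 0.0422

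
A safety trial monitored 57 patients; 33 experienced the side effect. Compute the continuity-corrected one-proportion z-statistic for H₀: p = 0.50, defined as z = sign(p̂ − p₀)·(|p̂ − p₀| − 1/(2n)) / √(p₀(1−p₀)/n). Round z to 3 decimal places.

z = 1.060

With x = 33 successes in n = 57, p̂ = 0.57895. p̂ − p₀ = 0.078947.
Continuity correction 1/(2n) = 1/114 = 0.008772.
Corrected numerator: |0.078947| − 0.008772 = 0.070175.
SE₀ = √(0.50·0.50/57) = 0.066227.
z = +0.070175/0.066227 = 1.060.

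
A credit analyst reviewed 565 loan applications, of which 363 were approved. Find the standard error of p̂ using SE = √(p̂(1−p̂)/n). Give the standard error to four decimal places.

SE = 0.0202

p̂ = 363/565 = 0.64248.
p̂(1−p̂) = 0.64248·0.35752 = 0.229699.
SE = √(0.229699/565) = 0.0202.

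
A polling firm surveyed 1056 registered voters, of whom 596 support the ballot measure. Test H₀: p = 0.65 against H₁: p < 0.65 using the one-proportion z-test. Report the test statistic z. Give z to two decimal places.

Sample proportion p̂ = 596/1056 = 0.56439.
SE₀ = √(0.65·0.35/1056) = 0.014678.
Test statistic: z = -0.08561/0.014678 = -5.83.

z = -5.83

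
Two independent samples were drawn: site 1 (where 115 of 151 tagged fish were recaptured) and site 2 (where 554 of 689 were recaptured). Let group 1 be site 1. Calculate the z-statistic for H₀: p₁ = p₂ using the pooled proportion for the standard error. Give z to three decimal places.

z = -1.174

Sample proportions: p̂₁ = 115/151 = 0.76159 and p̂₂ = 554/689 = 0.80406.
Pooling: p̂ = 669/840 = 0.79643.
SE = √[p̂(1−p̂)(1/n₁+1/n₂)] = √[0.79643·0.20357·(1/151+1/689)] ≈ 0.036180.
z = (p̂₁ − p̂₂)/SE = (0.76159 − 0.80406)/0.036180 = -0.04247/0.036180 = -1.174.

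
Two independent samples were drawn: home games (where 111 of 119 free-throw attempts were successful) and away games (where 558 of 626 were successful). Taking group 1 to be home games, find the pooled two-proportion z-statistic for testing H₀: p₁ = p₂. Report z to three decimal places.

z = 1.368

Sample proportions: p̂₁ = 111/119 = 0.93277 and p̂₂ = 558/626 = 0.89137.
Pooled p̂ = (111+558)/(119+626) = 669/745 = 0.89799.
SE = √[p̂(1−p̂)(1/n₁+1/n₂)] = √[0.89799·0.10201·(1/119+1/626)] ≈ 0.030268.
z = (p̂₁ − p̂₂)/SE = (0.93277 − 0.89137)/0.030268 = 0.04140/0.030268 = 1.368.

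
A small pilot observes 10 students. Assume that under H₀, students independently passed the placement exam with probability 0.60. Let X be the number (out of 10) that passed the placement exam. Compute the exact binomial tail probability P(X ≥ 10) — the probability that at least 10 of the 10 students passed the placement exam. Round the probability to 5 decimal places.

P = 0.00605

X ~ Binomial(n=10, p=0.60).
P(X ≥ 10) = C(10,10)·0.60^10·0.40^0.
= 0.006047 = 0.00605.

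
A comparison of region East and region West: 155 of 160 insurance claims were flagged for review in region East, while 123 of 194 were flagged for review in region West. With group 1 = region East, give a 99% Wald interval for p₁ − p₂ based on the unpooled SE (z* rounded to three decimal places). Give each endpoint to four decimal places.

p̂₁ = 155/160 = 0.96875, p̂₂ = 123/194 = 0.63402; p̂₁ − p̂₂ = 0.33473.
Unpooled SE = √(p̂₁(1−p̂₁)/n₁ + p̂₂(1−p̂₂)/n₂) = √(0.000189209 + 0.001196075) = 0.037219.
z* = 2.576 at the 99% level. Margin = 2.576·0.037219 = 0.09588.
So the interval runs from 0.2389 to 0.4306.

(0.2389, 0.4306)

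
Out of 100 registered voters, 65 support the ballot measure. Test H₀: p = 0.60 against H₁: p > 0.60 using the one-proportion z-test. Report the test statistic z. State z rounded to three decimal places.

z = 1.021

The sample proportion is 65/100 = 0.65000.
Under H₀, SE = √(p₀(1−p₀)/n) = √(0.60·0.40/100) = √0.002400000 = 0.048990.
z = (0.65000 − 0.60)/0.048990 = 0.05000/0.048990 = 1.021.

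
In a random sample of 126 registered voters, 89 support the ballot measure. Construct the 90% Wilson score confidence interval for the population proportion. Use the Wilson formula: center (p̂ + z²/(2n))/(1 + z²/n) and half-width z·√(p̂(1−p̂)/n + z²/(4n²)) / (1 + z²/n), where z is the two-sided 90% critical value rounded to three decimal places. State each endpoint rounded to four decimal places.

Here p̂ = 89/126 = 0.70635 and z = 1.645 (z² = 2.706025).
Denominator 1 + z²/n = 1 + 2.706025/126 = 1.021476.
Adjusted center: (0.70635 + z²/(2n))/1.021476 = 0.70201.
Radicand: p̂(1−p̂)/n + z²/(4n²) = 0.001646191 + 0.000042612 = 0.001688803.
Half-width = z·√(radicand)/denom = 1.645·0.041095/1.021476 = 0.06618.
CI: 0.70201 ± 0.06618 = (0.6358, 0.7682).

(0.6358, 0.7682)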